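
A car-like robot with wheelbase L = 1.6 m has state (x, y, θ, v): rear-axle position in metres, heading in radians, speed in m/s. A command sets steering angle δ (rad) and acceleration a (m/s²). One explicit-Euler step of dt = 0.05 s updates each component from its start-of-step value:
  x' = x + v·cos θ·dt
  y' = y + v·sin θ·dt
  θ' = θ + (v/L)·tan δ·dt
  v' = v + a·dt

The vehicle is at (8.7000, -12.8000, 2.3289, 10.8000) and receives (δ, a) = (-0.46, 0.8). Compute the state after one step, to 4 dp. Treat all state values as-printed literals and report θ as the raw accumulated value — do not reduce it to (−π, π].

x' = 8.7000 + 10.8000·cos(2.3289)·0.05 = 8.3287
y' = -12.8000 + 10.8000·sin(2.3289)·0.05 = -12.4079
θ' = 2.3289 + (10.8000/1.6)·tan(-0.46)·0.05 = 2.1617
v' = 10.8000 + 0.8000·0.05 = 10.8400

(8.3287, -12.4079, 2.1617, 10.8400)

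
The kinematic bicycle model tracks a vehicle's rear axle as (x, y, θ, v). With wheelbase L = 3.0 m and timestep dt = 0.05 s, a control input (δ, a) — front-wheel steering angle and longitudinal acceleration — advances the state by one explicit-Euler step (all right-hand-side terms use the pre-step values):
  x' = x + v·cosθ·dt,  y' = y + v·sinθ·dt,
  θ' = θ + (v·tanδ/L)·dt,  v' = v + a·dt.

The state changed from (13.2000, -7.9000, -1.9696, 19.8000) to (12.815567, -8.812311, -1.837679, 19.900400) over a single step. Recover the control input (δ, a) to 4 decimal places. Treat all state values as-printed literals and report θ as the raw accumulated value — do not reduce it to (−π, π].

δ = 0.3803, a = 2.0080

a = (v'−v)/dt = (0.100400)/0.05 = 2.0080
Δθ = θ'−θ = 0.131921;  (v·dt/L) = 19.8000·0.05/3.0 = 0.330000
tan δ = Δθ·L/(v·dt) = 0.399761  →  δ = 0.3803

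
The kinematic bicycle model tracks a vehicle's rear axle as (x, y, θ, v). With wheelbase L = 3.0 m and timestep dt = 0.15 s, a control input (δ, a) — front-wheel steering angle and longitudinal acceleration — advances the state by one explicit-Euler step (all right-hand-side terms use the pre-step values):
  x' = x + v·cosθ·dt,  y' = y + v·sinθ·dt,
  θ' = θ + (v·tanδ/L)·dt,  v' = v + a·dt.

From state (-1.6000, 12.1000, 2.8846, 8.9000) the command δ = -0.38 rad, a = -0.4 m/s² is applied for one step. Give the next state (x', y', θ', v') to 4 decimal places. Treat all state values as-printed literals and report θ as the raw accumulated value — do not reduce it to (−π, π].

(-2.8912, 12.4393, 2.7069, 8.8400)

x' = -1.6000 + 8.9000·cos(2.8846)·0.15 = -2.8912
y' = 12.1000 + 8.9000·sin(2.8846)·0.15 = 12.4393
θ' = 2.8846 + (8.9000/3.0)·tan(-0.38)·0.15 = 2.7069
v' = 8.9000 − 0.4000·0.15 = 8.8400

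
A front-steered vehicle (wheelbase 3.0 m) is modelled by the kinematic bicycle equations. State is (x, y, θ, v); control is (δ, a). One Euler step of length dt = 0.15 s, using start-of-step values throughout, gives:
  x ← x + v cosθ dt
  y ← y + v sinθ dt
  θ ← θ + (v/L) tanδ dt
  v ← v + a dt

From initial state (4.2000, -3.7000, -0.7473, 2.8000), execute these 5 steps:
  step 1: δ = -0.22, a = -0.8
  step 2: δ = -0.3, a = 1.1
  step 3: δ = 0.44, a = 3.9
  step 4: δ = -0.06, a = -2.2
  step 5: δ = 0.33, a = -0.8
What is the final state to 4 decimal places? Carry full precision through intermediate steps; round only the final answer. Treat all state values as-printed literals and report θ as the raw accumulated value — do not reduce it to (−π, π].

after step 1 (δ=-0.22, a=-0.8): (4.508081, -3.985458, -0.778607, 2.680000)
after step 2 (δ=-0.3, a=1.1): (4.794262, -4.267777, -0.820058, 2.845000)
after step 3 (δ=0.44, a=3.9): (5.085382, -4.579811, -0.753089, 3.430000)
after step 4 (δ=-0.06, a=-2.2): (5.460751, -4.931675, -0.763392, 3.100000)
after step 5 (δ=0.33, a=-0.8): (5.796711, -5.253165, -0.710300, 2.980000)

(5.7967, -5.2532, -0.7103, 2.9800)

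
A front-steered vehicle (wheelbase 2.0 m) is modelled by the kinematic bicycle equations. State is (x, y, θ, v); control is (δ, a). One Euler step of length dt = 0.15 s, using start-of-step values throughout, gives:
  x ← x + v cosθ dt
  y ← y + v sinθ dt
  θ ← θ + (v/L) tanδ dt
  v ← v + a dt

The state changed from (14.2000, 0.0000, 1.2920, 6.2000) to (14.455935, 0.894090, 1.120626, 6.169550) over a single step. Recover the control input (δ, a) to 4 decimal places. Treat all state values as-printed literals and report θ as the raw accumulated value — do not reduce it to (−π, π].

a = (v'−v)/dt = (-0.030450)/0.15 = -0.2030
Δθ = θ'−θ = -0.171374;  (v·dt/L) = 6.2000·0.15/2.0 = 0.465000
tan δ = Δθ·L/(v·dt) = -0.368546  →  δ = -0.3531

δ = -0.3531, a = -0.2030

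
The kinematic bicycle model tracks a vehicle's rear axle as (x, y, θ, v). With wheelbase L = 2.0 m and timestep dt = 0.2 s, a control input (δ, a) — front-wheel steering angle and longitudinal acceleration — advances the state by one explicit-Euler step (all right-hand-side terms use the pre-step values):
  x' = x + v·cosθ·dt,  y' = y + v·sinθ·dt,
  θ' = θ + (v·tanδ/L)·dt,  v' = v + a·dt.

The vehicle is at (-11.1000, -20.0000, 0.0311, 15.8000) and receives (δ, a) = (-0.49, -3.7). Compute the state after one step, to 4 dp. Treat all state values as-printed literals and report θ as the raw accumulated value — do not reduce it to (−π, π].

x' = -11.1000 + 15.8000·cos(0.0311)·0.2 = -7.9415
y' = -20.0000 + 15.8000·sin(0.0311)·0.2 = -19.9017
θ' = 0.0311 + (15.8000/2.0)·tan(-0.49)·0.2 = -0.8117
v' = 15.8000 − 3.7000·0.2 = 15.0600

(-7.9415, -19.9017, -0.8117, 15.0600)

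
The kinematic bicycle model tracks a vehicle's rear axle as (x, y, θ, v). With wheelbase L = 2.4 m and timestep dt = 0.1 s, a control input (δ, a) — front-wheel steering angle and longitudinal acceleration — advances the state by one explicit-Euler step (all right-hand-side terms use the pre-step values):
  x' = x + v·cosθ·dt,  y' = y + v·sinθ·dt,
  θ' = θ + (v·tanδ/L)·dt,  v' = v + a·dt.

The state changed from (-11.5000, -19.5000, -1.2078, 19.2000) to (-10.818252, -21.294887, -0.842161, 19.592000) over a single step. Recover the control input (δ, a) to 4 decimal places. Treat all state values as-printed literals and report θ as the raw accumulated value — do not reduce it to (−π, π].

a = (v'−v)/dt = (0.392000)/0.1 = 3.9200
Δθ = θ'−θ = 0.365639;  (v·dt/L) = 19.2000·0.1/2.4 = 0.800000
tan δ = Δθ·L/(v·dt) = 0.457049  →  δ = 0.4287

δ = 0.4287, a = 3.9200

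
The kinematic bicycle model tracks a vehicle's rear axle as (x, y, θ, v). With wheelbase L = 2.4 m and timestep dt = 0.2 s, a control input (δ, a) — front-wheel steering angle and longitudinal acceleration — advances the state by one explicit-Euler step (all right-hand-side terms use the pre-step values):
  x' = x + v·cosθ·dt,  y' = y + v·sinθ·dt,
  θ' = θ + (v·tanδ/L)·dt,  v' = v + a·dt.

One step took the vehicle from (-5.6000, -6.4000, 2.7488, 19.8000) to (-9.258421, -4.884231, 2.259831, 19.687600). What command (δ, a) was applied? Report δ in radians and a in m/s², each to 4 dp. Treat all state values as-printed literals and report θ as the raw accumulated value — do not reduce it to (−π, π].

a = (v'−v)/dt = (-0.112400)/0.2 = -0.5620
Δθ = θ'−θ = -0.488969;  (v·dt/L) = 19.8000·0.2/2.4 = 1.650000
tan δ = Δθ·L/(v·dt) = -0.296345  →  δ = -0.2881

δ = -0.2881, a = -0.5620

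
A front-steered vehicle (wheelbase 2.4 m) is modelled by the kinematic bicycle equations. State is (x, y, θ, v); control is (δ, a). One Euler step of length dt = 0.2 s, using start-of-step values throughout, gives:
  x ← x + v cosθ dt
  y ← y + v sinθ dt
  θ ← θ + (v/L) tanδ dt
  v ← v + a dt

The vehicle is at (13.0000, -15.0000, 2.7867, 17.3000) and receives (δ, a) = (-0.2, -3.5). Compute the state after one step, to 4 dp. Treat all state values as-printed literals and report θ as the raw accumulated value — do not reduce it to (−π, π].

x' = 13.0000 + 17.3000·cos(2.7867)·0.2 = 9.7556
y' = -15.0000 + 17.3000·sin(2.7867)·0.2 = -13.7977
θ' = 2.7867 + (17.3000/2.4)·tan(-0.2)·0.2 = 2.4945
v' = 17.3000 − 3.5000·0.2 = 16.6000

(9.7556, -13.7977, 2.4945, 16.6000)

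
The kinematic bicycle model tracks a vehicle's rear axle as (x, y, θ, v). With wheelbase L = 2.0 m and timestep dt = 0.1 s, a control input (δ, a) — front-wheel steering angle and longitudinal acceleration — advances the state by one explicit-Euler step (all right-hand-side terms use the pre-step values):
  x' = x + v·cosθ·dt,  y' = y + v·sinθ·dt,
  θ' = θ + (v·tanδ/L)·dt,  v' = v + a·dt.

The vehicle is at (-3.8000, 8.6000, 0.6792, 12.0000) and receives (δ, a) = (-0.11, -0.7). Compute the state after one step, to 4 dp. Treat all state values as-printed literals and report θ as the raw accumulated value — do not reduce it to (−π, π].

(-2.8663, 9.3538, 0.6129, 11.9300)

x' = -3.8000 + 12.0000·cos(0.6792)·0.1 = -2.8663
y' = 8.6000 + 12.0000·sin(0.6792)·0.1 = 9.3538
θ' = 0.6792 + (12.0000/2.0)·tan(-0.11)·0.1 = 0.6129
v' = 12.0000 − 0.7000·0.1 = 11.9300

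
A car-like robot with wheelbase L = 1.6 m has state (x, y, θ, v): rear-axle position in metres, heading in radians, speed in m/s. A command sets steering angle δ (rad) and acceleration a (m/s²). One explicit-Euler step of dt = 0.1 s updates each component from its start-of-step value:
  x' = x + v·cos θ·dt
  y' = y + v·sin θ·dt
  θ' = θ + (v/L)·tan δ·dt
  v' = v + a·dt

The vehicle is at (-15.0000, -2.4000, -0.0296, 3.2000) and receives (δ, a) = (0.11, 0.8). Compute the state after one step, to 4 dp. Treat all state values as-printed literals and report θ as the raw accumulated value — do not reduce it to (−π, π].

x' = -15.0000 + 3.2000·cos(-0.0296)·0.1 = -14.6801
y' = -2.4000 + 3.2000·sin(-0.0296)·0.1 = -2.4095
θ' = -0.0296 + (3.2000/1.6)·tan(0.11)·0.1 = -0.0075
v' = 3.2000 + 0.8000·0.1 = 3.2800

(-14.6801, -2.4095, -0.0075, 3.2800)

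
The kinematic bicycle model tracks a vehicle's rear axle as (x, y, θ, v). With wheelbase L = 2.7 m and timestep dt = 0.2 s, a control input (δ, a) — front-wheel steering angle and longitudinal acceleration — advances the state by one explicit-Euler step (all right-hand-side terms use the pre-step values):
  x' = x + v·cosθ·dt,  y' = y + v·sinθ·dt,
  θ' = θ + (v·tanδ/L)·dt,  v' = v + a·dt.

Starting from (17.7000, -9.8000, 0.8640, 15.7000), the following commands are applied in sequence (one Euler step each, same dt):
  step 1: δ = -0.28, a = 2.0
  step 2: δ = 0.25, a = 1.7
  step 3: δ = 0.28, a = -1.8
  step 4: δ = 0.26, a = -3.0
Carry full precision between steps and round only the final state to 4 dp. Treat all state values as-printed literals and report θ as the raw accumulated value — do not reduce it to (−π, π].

after step 1 (δ=-0.28, a=2.0): (19.739119, -7.412199, 0.529585, 16.100000)
after step 2 (δ=0.25, a=1.7): (22.518033, -5.785535, 0.834104, 16.440000)
after step 3 (δ=0.28, a=-1.8): (24.727048, -3.350130, 1.184281, 16.080000)
after step 4 (δ=0.26, a=-3.0): (25.939361, -0.371380, 1.501142, 15.480000)

(25.9394, -0.3714, 1.5011, 15.4800)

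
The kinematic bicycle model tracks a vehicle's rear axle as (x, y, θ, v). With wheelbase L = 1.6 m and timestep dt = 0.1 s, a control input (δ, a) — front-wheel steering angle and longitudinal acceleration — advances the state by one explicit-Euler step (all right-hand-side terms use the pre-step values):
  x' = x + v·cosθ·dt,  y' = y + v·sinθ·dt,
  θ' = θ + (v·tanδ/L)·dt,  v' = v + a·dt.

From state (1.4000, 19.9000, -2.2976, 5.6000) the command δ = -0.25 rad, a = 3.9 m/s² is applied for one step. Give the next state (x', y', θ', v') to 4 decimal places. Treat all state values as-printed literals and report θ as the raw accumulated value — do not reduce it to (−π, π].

x' = 1.4000 + 5.6000·cos(-2.2976)·0.1 = 1.0279
y' = 19.9000 + 5.6000·sin(-2.2976)·0.1 = 19.4815
θ' = -2.2976 + (5.6000/1.6)·tan(-0.25)·0.1 = -2.3870
v' = 5.6000 + 3.9000·0.1 = 5.9900

(1.0279, 19.4815, -2.3870, 5.9900)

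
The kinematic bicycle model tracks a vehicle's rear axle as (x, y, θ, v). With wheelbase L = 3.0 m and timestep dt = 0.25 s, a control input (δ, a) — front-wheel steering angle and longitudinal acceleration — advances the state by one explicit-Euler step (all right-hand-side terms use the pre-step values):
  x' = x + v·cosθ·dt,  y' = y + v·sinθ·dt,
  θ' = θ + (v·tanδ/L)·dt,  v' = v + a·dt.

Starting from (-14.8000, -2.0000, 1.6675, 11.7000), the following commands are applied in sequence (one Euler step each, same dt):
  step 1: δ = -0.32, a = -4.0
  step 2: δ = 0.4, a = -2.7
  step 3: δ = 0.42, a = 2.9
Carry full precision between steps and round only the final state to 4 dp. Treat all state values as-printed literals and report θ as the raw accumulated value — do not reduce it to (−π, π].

after step 1 (δ=-0.32, a=-4.0): (-15.082418, 0.911334, 1.344395, 10.700000)
after step 2 (δ=0.4, a=-2.7): (-14.481955, 3.518069, 1.721386, 10.025000)
after step 3 (δ=0.42, a=2.9): (-14.857946, 5.995956, 2.094460, 10.750000)

(-14.8579, 5.9960, 2.0945, 10.7500)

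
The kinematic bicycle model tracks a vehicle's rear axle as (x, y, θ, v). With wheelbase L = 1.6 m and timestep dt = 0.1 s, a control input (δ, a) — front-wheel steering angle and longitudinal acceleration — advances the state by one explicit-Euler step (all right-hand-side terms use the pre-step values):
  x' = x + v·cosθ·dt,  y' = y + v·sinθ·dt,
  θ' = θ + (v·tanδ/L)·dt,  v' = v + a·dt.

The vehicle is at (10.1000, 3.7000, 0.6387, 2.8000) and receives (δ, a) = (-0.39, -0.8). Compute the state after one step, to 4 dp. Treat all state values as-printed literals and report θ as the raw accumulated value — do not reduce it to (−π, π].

x' = 10.1000 + 2.8000·cos(0.6387)·0.1 = 10.3248
y' = 3.7000 + 2.8000·sin(0.6387)·0.1 = 3.8669
θ' = 0.6387 + (2.8000/1.6)·tan(-0.39)·0.1 = 0.5668
v' = 2.8000 − 0.8000·0.1 = 2.7200

(10.3248, 3.8669, 0.5668, 2.7200)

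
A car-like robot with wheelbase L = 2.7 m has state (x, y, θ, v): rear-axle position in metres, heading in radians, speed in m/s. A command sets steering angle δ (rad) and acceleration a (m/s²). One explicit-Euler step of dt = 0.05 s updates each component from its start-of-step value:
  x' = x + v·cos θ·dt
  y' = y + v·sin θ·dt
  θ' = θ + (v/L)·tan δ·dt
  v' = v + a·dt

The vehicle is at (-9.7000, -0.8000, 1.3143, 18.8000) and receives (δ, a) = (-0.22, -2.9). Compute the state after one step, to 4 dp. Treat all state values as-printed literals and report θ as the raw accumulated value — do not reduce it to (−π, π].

(-9.4615, 0.1092, 1.2364, 18.6550)

x' = -9.7000 + 18.8000·cos(1.3143)·0.05 = -9.4615
y' = -0.8000 + 18.8000·sin(1.3143)·0.05 = 0.1092
θ' = 1.3143 + (18.8000/2.7)·tan(-0.22)·0.05 = 1.2364
v' = 18.8000 − 2.9000·0.05 = 18.6550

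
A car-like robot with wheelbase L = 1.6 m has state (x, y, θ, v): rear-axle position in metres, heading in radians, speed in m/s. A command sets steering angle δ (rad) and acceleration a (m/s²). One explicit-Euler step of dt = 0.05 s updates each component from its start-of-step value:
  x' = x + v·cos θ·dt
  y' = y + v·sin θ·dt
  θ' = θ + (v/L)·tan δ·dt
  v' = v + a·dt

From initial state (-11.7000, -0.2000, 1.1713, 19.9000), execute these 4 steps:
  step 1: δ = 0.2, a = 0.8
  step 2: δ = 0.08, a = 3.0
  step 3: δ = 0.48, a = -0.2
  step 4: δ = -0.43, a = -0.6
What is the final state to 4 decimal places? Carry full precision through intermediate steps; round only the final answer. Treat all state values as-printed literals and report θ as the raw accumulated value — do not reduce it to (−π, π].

after step 1 (δ=0.2, a=0.8): (-11.312990, 0.716651, 1.297360, 19.940000)
after step 2 (δ=0.08, a=3.0): (-11.043759, 1.676611, 1.347317, 20.090000)
after step 3 (δ=0.48, a=-0.2): (-10.821138, 2.656131, 1.674163, 20.080000)
after step 4 (δ=-0.43, a=-0.6): (-10.924733, 3.654772, 1.386378, 20.050000)

(-10.9247, 3.6548, 1.3864, 20.0500)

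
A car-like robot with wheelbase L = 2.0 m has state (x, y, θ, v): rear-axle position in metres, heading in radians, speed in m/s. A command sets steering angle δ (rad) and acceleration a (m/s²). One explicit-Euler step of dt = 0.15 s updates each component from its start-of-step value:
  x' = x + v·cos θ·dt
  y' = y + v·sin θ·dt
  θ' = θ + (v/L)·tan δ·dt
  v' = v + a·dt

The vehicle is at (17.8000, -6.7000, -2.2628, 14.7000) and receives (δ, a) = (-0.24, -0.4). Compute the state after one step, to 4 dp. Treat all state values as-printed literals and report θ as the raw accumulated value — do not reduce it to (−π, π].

x' = 17.8000 + 14.7000·cos(-2.2628)·0.15 = 16.3930
y' = -6.7000 + 14.7000·sin(-2.2628)·0.15 = -8.3978
θ' = -2.2628 + (14.7000/2.0)·tan(-0.24)·0.15 = -2.5326
v' = 14.7000 − 0.4000·0.15 = 14.6400

(16.3930, -8.3978, -2.5326, 14.6400)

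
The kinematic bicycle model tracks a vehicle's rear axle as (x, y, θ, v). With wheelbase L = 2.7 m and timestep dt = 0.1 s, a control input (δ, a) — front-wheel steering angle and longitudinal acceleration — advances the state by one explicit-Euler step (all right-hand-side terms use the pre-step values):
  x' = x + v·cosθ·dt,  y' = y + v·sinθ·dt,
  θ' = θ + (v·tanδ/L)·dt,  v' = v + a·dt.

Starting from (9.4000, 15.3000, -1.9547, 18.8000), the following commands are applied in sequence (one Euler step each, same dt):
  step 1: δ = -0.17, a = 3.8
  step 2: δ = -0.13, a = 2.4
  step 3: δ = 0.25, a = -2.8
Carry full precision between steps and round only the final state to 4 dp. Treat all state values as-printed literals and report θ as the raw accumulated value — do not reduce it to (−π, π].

(6.6800, 10.2700, -1.9834, 19.1400)

after step 1 (δ=-0.17, a=3.8): (8.695859, 13.556846, -2.074224, 19.180000)
after step 2 (δ=-0.13, a=2.4): (7.770557, 11.876804, -2.167096, 19.420000)
after step 3 (δ=0.25, a=-2.8): (6.679960, 10.269956, -1.983439, 19.140000)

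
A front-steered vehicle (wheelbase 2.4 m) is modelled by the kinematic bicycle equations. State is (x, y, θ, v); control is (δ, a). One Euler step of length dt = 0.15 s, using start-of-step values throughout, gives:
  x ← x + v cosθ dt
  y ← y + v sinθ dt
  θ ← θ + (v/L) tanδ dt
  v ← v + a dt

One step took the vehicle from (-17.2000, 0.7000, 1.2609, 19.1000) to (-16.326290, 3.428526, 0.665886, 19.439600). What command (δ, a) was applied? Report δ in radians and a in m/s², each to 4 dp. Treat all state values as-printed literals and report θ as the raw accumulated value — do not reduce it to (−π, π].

a = (v'−v)/dt = (0.339600)/0.15 = 2.2640
Δθ = θ'−θ = -0.595014;  (v·dt/L) = 19.1000·0.15/2.4 = 1.193750
tan δ = Δθ·L/(v·dt) = -0.498441  →  δ = -0.4624

δ = -0.4624, a = 2.2640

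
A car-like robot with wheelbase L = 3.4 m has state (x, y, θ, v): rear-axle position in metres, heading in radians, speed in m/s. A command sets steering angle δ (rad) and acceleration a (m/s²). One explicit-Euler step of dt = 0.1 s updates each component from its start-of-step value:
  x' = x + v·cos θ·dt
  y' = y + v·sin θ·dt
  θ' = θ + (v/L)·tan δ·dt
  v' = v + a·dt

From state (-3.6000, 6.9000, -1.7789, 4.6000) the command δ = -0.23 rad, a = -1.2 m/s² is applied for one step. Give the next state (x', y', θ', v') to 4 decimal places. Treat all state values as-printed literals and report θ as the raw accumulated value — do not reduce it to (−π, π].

(-3.6950, 6.4499, -1.8106, 4.4800)

x' = -3.6000 + 4.6000·cos(-1.7789)·0.1 = -3.6950
y' = 6.9000 + 4.6000·sin(-1.7789)·0.1 = 6.4499
θ' = -1.7789 + (4.6000/3.4)·tan(-0.23)·0.1 = -1.8106
v' = 4.6000 − 1.2000·0.1 = 4.4800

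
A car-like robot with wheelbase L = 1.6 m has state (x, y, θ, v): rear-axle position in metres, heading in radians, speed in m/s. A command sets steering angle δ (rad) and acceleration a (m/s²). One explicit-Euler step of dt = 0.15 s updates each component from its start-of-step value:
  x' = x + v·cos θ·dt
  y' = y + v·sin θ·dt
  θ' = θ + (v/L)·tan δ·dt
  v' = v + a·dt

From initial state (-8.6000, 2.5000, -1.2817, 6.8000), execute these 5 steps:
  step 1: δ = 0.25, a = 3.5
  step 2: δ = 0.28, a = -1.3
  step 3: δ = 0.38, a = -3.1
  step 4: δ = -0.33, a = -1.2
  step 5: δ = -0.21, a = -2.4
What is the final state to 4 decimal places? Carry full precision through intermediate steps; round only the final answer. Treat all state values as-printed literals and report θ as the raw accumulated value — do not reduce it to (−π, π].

after step 1 (δ=0.25, a=3.5): (-8.309212, 1.522328, -1.118920, 7.325000)
after step 2 (δ=0.28, a=-1.3): (-7.829438, 0.533861, -0.921451, 7.130000)
after step 3 (δ=0.38, a=-3.1): (-7.182748, -0.317974, -0.654468, 6.665000)
after step 4 (δ=-0.33, a=-1.2): (-6.389575, -0.926560, -0.868493, 6.485000)
after step 5 (δ=-0.21, a=-2.4): (-5.761200, -1.669114, -0.998077, 6.125000)

(-5.7612, -1.6691, -0.9981, 6.1250)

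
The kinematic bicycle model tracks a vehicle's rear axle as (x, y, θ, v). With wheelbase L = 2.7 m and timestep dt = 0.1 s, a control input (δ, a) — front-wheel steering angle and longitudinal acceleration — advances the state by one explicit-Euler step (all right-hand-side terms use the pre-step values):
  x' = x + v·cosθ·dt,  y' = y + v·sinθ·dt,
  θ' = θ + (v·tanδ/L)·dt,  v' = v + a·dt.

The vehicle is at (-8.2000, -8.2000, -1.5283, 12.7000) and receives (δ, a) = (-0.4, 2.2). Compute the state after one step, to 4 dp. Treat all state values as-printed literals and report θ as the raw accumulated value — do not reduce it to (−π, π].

x' = -8.2000 + 12.7000·cos(-1.5283)·0.1 = -8.1460
y' = -8.2000 + 12.7000·sin(-1.5283)·0.1 = -9.4689
θ' = -1.5283 + (12.7000/2.7)·tan(-0.4)·0.1 = -1.7272
v' = 12.7000 + 2.2000·0.1 = 12.9200

(-8.1460, -9.4689, -1.7272, 12.9200)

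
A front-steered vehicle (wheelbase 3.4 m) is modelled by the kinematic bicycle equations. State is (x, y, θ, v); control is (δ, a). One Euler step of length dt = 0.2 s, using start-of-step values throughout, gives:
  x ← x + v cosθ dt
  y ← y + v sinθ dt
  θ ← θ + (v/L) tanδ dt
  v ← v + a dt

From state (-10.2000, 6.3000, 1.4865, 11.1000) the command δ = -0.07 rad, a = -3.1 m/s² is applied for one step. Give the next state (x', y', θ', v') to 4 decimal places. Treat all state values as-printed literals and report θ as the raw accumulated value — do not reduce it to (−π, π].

x' = -10.2000 + 11.1000·cos(1.4865)·0.2 = -10.0131
y' = 6.3000 + 11.1000·sin(1.4865)·0.2 = 8.5121
θ' = 1.4865 + (11.1000/3.4)·tan(-0.07)·0.2 = 1.4407
v' = 11.1000 − 3.1000·0.2 = 10.4800

(-10.0131, 8.5121, 1.4407, 10.4800)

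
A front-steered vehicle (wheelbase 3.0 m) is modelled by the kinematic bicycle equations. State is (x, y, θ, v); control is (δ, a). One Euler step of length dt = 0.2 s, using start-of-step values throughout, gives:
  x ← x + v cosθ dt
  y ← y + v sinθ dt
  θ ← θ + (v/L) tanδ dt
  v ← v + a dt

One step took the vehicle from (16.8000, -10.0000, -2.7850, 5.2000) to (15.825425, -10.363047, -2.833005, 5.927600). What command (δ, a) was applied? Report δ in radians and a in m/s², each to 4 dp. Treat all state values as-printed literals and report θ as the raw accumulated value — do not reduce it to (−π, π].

δ = -0.1376, a = 3.6380

a = (v'−v)/dt = (0.727600)/0.2 = 3.6380
Δθ = θ'−θ = -0.048005;  (v·dt/L) = 5.2000·0.2/3.0 = 0.346667
tan δ = Δθ·L/(v·dt) = -0.138476  →  δ = -0.1376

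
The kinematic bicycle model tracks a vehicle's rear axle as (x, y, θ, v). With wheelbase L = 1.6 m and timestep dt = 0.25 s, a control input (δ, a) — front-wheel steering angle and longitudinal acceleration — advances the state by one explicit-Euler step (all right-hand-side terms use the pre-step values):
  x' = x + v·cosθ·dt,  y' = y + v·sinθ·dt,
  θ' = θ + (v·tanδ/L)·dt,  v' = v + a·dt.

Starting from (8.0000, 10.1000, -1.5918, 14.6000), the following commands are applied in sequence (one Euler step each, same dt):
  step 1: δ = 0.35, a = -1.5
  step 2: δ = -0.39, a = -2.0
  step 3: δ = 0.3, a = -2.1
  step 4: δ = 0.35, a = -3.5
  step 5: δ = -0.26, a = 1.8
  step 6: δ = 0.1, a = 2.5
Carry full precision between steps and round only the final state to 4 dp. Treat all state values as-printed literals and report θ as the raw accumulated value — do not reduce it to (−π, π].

after step 1 (δ=0.35, a=-1.5): (7.923342, 6.450805, -0.759079, 14.225000)
after step 2 (δ=-0.39, a=-2.0): (10.503296, 4.003204, -1.672713, 13.725000)
after step 3 (δ=0.3, a=-2.1): (10.154201, 0.589759, -1.009331, 13.200000)
after step 4 (δ=0.35, a=-3.5): (11.911210, -2.203612, -0.256460, 12.325000)
after step 5 (δ=-0.26, a=1.8): (14.891685, -2.985196, -0.768759, 12.775000)
after step 6 (δ=0.1, a=2.5): (17.187269, -5.205631, -0.568482, 13.400000)

(17.1873, -5.2056, -0.5685, 13.4000)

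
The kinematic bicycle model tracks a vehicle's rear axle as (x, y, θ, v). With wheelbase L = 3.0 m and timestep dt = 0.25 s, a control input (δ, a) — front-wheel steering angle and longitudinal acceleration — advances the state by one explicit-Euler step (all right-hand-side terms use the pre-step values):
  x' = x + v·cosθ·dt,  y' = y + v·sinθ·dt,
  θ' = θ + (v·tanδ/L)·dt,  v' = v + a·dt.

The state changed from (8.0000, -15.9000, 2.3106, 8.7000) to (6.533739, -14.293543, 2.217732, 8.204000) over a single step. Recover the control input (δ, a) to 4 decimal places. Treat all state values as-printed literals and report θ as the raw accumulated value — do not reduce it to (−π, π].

δ = -0.1274, a = -1.9840

a = (v'−v)/dt = (-0.496000)/0.25 = -1.9840
Δθ = θ'−θ = -0.092868;  (v·dt/L) = 8.7000·0.25/3.0 = 0.725000
tan δ = Δθ·L/(v·dt) = -0.128094  →  δ = -0.1274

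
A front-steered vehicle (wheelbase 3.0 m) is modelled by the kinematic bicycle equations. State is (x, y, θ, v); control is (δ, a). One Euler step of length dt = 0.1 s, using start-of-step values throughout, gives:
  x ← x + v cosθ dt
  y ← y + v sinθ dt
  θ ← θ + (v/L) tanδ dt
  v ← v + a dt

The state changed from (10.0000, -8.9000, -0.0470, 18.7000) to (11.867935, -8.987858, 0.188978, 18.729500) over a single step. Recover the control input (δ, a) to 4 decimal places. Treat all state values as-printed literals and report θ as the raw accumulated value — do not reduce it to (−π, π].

a = (v'−v)/dt = (0.029500)/0.1 = 0.2950
Δθ = θ'−θ = 0.235978;  (v·dt/L) = 18.7000·0.1/3.0 = 0.623333
tan δ = Δθ·L/(v·dt) = 0.378574  →  δ = 0.3619

δ = 0.3619, a = 0.2950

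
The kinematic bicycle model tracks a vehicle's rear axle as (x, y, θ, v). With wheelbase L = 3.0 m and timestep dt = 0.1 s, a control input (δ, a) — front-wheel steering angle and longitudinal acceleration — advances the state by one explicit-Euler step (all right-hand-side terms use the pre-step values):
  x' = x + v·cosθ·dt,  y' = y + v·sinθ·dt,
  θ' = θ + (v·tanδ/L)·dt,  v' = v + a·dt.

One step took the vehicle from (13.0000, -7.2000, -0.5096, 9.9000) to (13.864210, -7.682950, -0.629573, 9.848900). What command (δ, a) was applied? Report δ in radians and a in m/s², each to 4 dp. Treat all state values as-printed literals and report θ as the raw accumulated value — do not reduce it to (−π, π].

a = (v'−v)/dt = (-0.051100)/0.1 = -0.5110
Δθ = θ'−θ = -0.119973;  (v·dt/L) = 9.9000·0.1/3.0 = 0.330000
tan δ = Δθ·L/(v·dt) = -0.363555  →  δ = -0.3487

δ = -0.3487, a = -0.5110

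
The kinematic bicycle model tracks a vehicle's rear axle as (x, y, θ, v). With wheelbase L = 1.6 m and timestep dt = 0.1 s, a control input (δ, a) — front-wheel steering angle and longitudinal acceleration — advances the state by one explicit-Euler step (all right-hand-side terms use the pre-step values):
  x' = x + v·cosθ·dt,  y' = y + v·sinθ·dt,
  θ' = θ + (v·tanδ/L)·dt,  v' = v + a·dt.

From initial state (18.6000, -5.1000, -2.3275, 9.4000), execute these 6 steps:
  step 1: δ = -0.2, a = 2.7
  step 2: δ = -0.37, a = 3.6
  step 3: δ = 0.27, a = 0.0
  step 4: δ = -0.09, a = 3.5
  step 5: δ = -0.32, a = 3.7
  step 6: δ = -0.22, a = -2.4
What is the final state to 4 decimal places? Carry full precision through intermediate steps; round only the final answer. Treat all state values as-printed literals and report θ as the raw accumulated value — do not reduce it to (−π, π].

(13.6306, -8.3907, -2.9293, 10.5100)

after step 1 (δ=-0.2, a=2.7): (17.954663, -5.783477, -2.446592, 9.670000)
after step 2 (δ=-0.37, a=3.6): (17.211956, -6.402730, -2.681007, 10.030000)
after step 3 (δ=0.27, a=0.0): (16.313476, -6.848536, -2.507514, 10.030000)
after step 4 (δ=-0.09, a=3.5): (15.505441, -7.442749, -2.564086, 10.380000)
after step 5 (δ=-0.32, a=3.7): (14.635777, -8.009431, -2.779075, 10.750000)
after step 6 (δ=-0.22, a=-2.4): (13.630645, -8.390658, -2.929319, 10.510000)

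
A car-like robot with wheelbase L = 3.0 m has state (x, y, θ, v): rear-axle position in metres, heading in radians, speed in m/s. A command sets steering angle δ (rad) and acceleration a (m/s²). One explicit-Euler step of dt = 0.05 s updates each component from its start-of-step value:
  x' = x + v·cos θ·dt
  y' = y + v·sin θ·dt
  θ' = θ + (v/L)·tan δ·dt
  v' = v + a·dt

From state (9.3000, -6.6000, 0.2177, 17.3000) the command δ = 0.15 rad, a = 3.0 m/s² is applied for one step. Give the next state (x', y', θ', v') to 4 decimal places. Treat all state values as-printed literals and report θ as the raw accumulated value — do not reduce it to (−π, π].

(10.1446, -6.4132, 0.2613, 17.4500)

x' = 9.3000 + 17.3000·cos(0.2177)·0.05 = 10.1446
y' = -6.6000 + 17.3000·sin(0.2177)·0.05 = -6.4132
θ' = 0.2177 + (17.3000/3.0)·tan(0.15)·0.05 = 0.2613
v' = 17.3000 + 3.0000·0.05 = 17.4500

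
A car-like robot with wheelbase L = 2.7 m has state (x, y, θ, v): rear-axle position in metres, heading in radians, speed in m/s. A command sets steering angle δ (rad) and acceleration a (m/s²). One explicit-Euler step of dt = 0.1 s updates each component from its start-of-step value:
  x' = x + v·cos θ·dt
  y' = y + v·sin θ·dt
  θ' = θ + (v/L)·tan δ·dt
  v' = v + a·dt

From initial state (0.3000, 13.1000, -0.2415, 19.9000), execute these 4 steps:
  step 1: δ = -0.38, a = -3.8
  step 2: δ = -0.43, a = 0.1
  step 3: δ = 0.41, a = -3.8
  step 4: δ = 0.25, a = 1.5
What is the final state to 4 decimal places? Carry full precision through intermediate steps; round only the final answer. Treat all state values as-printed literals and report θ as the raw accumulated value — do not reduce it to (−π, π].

(6.8033, 9.1319, -0.3720, 19.3000)

after step 1 (δ=-0.38, a=-3.8): (2.232251, 12.624073, -0.535882, 19.520000)
after step 2 (δ=-0.43, a=0.1): (3.910617, 11.627383, -0.867448, 19.530000)
after step 3 (δ=0.41, a=-3.8): (5.173768, 10.137867, -0.553065, 19.150000)
after step 4 (δ=0.25, a=1.5): (6.803278, 9.131922, -0.371961, 19.300000)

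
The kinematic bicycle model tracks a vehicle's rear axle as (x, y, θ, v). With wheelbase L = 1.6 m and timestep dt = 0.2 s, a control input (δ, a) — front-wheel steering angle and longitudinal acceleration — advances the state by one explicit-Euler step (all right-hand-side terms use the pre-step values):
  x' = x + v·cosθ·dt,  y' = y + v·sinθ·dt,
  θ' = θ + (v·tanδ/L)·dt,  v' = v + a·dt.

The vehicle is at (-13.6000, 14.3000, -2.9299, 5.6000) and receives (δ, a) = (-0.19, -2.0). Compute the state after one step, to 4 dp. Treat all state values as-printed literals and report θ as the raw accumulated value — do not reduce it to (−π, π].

(-14.6950, 14.0647, -3.0645, 5.2000)

x' = -13.6000 + 5.6000·cos(-2.9299)·0.2 = -14.6950
y' = 14.3000 + 5.6000·sin(-2.9299)·0.2 = 14.0647
θ' = -2.9299 + (5.6000/1.6)·tan(-0.19)·0.2 = -3.0645
v' = 5.6000 − 2.0000·0.2 = 5.2000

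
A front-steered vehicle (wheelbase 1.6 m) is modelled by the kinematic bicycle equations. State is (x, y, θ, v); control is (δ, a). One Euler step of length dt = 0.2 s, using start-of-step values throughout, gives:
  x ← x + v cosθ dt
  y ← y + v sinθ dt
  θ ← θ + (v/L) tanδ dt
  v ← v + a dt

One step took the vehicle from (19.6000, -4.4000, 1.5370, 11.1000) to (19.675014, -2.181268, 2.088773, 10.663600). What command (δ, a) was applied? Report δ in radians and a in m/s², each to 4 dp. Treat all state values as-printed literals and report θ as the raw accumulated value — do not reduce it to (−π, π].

a = (v'−v)/dt = (-0.436400)/0.2 = -2.1820
Δθ = θ'−θ = 0.551773;  (v·dt/L) = 11.1000·0.2/1.6 = 1.387500
tan δ = Δθ·L/(v·dt) = 0.397674  →  δ = 0.3785

δ = 0.3785, a = -2.1820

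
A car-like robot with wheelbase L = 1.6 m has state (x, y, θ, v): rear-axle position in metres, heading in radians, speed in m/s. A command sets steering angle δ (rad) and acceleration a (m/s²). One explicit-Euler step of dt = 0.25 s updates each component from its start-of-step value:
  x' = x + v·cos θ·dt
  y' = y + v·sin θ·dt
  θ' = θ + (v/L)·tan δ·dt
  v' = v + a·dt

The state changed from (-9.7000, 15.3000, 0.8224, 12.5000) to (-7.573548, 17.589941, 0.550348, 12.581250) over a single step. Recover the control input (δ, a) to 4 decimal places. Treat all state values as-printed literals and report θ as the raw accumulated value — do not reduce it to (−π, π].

δ = -0.1384, a = 0.3250

a = (v'−v)/dt = (0.081250)/0.25 = 0.3250
Δθ = θ'−θ = -0.272052;  (v·dt/L) = 12.5000·0.25/1.6 = 1.953125
tan δ = Δθ·L/(v·dt) = -0.139291  →  δ = -0.1384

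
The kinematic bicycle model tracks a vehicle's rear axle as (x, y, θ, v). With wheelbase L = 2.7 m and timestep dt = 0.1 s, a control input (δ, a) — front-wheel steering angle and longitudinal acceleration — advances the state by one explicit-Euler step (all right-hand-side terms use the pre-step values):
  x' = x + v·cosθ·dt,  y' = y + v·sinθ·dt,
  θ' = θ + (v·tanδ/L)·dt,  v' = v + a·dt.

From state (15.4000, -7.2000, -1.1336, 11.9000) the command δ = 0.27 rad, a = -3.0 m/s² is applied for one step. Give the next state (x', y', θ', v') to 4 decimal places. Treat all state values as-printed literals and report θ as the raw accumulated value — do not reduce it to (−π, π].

(15.9038, -8.2781, -1.0116, 11.6000)

x' = 15.4000 + 11.9000·cos(-1.1336)·0.1 = 15.9038
y' = -7.2000 + 11.9000·sin(-1.1336)·0.1 = -8.2781
θ' = -1.1336 + (11.9000/2.7)·tan(0.27)·0.1 = -1.0116
v' = 11.9000 − 3.0000·0.1 = 11.6000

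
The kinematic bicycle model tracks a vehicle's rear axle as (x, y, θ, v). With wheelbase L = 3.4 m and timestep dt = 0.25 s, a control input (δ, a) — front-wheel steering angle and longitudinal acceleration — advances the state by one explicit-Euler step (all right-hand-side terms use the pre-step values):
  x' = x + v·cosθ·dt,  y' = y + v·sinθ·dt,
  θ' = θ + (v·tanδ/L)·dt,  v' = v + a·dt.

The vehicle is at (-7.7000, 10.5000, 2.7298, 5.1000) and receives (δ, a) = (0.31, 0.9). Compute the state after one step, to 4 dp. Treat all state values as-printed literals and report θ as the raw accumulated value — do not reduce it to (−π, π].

x' = -7.7000 + 5.1000·cos(2.7298)·0.25 = -8.8684
y' = 10.5000 + 5.1000·sin(2.7298)·0.25 = 11.0103
θ' = 2.7298 + (5.1000/3.4)·tan(0.31)·0.25 = 2.8499
v' = 5.1000 + 0.9000·0.25 = 5.3250

(-8.8684, 11.0103, 2.8499, 5.3250)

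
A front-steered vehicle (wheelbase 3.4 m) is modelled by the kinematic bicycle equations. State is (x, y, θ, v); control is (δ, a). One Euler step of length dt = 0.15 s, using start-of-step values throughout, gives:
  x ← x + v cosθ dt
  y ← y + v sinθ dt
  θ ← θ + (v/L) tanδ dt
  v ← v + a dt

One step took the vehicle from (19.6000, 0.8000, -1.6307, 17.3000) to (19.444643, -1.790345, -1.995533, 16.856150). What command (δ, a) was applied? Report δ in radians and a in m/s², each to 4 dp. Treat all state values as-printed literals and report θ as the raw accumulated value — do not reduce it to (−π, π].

δ = -0.4459, a = -2.9590

a = (v'−v)/dt = (-0.443850)/0.15 = -2.9590
Δθ = θ'−θ = -0.364833;  (v·dt/L) = 17.3000·0.15/3.4 = 0.763235
tan δ = Δθ·L/(v·dt) = -0.478009  →  δ = -0.4459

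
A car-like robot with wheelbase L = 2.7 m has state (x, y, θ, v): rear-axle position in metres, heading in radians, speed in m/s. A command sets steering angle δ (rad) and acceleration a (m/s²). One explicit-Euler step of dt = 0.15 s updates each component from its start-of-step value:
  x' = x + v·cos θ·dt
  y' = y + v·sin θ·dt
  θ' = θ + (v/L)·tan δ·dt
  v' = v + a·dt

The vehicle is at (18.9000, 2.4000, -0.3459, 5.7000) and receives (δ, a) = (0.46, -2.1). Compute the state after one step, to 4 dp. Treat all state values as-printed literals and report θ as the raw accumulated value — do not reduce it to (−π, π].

x' = 18.9000 + 5.7000·cos(-0.3459)·0.15 = 19.7044
y' = 2.4000 + 5.7000·sin(-0.3459)·0.15 = 2.1101
θ' = -0.3459 + (5.7000/2.7)·tan(0.46)·0.15 = -0.1890
v' = 5.7000 − 2.1000·0.15 = 5.3850

(19.7044, 2.1101, -0.1890, 5.3850)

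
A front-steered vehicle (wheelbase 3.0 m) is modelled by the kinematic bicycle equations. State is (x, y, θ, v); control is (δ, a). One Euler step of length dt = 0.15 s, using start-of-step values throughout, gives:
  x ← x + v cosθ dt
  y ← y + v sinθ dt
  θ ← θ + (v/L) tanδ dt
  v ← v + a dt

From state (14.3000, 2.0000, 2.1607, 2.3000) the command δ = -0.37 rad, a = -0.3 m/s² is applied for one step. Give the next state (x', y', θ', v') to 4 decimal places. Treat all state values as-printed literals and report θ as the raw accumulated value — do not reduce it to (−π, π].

(14.1081, 2.2867, 2.1161, 2.2550)

x' = 14.3000 + 2.3000·cos(2.1607)·0.15 = 14.1081
y' = 2.0000 + 2.3000·sin(2.1607)·0.15 = 2.2867
θ' = 2.1607 + (2.3000/3.0)·tan(-0.37)·0.15 = 2.1161
v' = 2.3000 − 0.3000·0.15 = 2.2550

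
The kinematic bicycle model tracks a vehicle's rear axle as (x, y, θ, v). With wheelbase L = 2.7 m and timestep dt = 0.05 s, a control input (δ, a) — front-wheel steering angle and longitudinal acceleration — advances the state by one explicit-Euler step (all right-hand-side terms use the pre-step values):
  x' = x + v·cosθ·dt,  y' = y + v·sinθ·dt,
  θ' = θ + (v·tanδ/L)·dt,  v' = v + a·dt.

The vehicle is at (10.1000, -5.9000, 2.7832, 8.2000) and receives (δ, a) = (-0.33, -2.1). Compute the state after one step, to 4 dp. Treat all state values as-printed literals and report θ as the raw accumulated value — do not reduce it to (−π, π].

(9.7161, -5.7562, 2.7312, 8.0950)

x' = 10.1000 + 8.2000·cos(2.7832)·0.05 = 9.7161
y' = -5.9000 + 8.2000·sin(2.7832)·0.05 = -5.7562
θ' = 2.7832 + (8.2000/2.7)·tan(-0.33)·0.05 = 2.7312
v' = 8.2000 − 2.1000·0.05 = 8.0950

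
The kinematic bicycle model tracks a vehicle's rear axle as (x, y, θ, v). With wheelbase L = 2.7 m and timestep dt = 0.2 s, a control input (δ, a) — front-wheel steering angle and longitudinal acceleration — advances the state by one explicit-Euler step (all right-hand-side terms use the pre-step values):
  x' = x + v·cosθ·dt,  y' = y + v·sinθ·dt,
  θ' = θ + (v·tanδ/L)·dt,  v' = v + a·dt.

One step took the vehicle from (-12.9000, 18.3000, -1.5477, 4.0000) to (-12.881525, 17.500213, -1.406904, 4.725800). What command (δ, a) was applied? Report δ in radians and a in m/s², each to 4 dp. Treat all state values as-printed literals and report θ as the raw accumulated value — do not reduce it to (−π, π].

a = (v'−v)/dt = (0.725800)/0.2 = 3.6290
Δθ = θ'−θ = 0.140796;  (v·dt/L) = 4.0000·0.2/2.7 = 0.296296
tan δ = Δθ·L/(v·dt) = 0.475187  →  δ = 0.4436

δ = 0.4436, a = 3.6290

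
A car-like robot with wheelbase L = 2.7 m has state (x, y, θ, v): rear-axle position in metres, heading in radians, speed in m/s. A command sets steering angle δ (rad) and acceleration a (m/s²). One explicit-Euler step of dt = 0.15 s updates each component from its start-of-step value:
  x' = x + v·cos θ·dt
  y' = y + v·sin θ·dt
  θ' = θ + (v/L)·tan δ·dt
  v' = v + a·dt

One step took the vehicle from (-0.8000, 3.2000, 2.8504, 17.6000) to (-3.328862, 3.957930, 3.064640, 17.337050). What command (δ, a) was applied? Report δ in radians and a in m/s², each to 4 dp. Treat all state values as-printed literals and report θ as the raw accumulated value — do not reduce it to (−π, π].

a = (v'−v)/dt = (-0.262950)/0.15 = -1.7530
Δθ = θ'−θ = 0.214240;  (v·dt/L) = 17.6000·0.15/2.7 = 0.977778
tan δ = Δθ·L/(v·dt) = 0.219109  →  δ = 0.2157

δ = 0.2157, a = -1.7530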